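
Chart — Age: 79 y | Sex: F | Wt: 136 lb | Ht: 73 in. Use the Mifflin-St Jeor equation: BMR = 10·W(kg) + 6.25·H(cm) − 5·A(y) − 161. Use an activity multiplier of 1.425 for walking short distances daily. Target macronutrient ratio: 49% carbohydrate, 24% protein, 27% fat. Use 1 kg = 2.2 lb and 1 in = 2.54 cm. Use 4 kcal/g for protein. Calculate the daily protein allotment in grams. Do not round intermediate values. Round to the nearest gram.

104 g/day

Convert to metric: weight = 136 ÷ 2.2 = 61.8182 kg; height = 73 × 2.54 = 185.42 cm.
Mifflin-St Jeor (female): BMR = 10(61.8182) + 6.25(185.42) − 5(79) − 161 = 618.1818 + 1158.875 − 395 − 161 = 1221.0568 kcal/day.
TEE = 1221.0568 × 1.425 = 1740.006 kcal/day.
Protein energy = 24% × 1740.006 = 417.6014 kcal.
Protein = 417.6014 ÷ 4 kcal/g = 104.4004 g.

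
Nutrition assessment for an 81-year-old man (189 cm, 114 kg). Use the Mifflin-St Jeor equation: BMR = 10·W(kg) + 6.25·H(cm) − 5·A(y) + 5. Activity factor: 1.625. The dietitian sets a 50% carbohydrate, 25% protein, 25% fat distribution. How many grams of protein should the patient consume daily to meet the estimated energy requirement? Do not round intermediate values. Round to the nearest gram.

Mifflin-St Jeor (male): BMR = 10(114) + 6.25(189) − 5(81) + 5 = 1140 + 1181.25 − 405 + 5 = 1921.25 kcal/day.
TEE = 1921.25 × 1.625 = 3122.0313 kcal/day.
Protein energy = 25% × 3122.0313 = 780.5078 kcal.
Protein = 780.5078 ÷ 4 kcal/g = 195.127 g.

195 g/day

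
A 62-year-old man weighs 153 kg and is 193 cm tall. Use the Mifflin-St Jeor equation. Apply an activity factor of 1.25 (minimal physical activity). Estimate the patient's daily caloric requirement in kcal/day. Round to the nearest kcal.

3039 kcal/day

Mifflin-St Jeor (male): BMR = 10(153) + 6.25(193) − 5(62) + 5 = 1530 + 1206.25 − 310 + 5 = 2431.25 kcal/day.
TEE = BMR × activity factor = 2431.25 × 1.25 = 3039.0625 kcal/day.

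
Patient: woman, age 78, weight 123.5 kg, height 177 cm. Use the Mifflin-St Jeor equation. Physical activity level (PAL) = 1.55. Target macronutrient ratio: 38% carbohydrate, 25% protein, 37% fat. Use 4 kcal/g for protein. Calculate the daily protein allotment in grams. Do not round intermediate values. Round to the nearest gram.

173 g/day

Mifflin-St Jeor (female): BMR = 10(123.5) + 6.25(177) − 5(78) − 161 = 1235 + 1106.25 − 390 − 161 = 1790.25 kcal/day.
TEE = 1790.25 × 1.55 = 2774.8875 kcal/day.
Protein energy = 25% × 2774.8875 = 693.7219 kcal.
Protein = 693.7219 ÷ 4 kcal/g = 173.4305 g.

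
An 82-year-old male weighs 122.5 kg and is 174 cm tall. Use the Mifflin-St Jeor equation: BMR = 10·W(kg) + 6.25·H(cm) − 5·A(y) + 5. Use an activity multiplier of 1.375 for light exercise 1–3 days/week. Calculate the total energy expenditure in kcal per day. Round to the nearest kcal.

2623 kcal per day

Mifflin-St Jeor (male): BMR = 10(122.5) + 6.25(174) − 5(82) + 5 = 1225 + 1087.5 − 410 + 5 = 1907.5 kcal/day.
TEE = BMR × activity factor = 1907.5 × 1.375 = 2622.8125 kcal/day.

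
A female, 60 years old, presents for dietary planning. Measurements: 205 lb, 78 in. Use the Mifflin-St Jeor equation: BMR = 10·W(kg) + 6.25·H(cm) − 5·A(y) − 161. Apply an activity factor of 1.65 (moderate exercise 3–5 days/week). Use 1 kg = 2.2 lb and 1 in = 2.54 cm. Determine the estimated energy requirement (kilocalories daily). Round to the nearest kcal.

Convert to metric: weight = 205 ÷ 2.2 = 93.1818 kg; height = 78 × 2.54 = 198.12 cm.
Mifflin-St Jeor (female): BMR = 10(93.1818) + 6.25(198.12) − 5(60) − 161 = 931.8182 + 1238.25 − 300 − 161 = 1709.0682 kcal/day.
TEE = BMR × activity factor = 1709.0682 × 1.65 = 2819.9625 kcal/day.

2820 kilocalories daily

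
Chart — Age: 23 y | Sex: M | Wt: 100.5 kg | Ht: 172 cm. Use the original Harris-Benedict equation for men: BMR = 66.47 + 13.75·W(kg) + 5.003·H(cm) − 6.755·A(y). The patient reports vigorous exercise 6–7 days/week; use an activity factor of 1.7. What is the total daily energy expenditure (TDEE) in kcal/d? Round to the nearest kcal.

3661 kcal/d

Harris-Benedict: BMR = 66.47 + 13.75(100.5) + 5.003(172) − 6.755(23) = 2153.496 kcal/day.
TEE = BMR × activity factor = 2153.496 × 1.7 = 3660.9432 kcal/day.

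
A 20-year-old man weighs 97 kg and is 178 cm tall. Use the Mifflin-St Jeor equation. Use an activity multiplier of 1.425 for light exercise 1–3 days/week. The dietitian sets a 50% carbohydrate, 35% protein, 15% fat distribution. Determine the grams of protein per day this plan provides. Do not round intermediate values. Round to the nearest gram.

Mifflin-St Jeor (male): BMR = 10(97) + 6.25(178) − 5(20) + 5 = 970 + 1112.5 − 100 + 5 = 1987.5 kcal/day.
TEE = 1987.5 × 1.425 = 2832.1875 kcal/day.
Protein energy = 35% × 2832.1875 = 991.2656 kcal.
Protein = 991.2656 ÷ 4 kcal/g = 247.8164 g.

248 g/day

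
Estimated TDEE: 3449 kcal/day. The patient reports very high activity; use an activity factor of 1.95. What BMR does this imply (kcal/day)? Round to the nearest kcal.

BMR = TEE ÷ activity factor = 3449 ÷ 1.95 = 1768.7179 kcal/day.

1769 kcal/day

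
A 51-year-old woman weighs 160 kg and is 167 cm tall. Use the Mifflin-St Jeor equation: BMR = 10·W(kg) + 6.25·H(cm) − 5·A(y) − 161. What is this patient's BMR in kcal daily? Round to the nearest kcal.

2228 kcal daily

Mifflin-St Jeor (female): BMR = 10(160) + 6.25(167) − 5(51) − 161 = 1600 + 1043.75 − 255 − 161 = 2227.75 kcal/day.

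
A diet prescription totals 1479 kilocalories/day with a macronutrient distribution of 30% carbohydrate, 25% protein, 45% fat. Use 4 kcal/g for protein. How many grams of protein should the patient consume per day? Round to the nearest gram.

Protein energy = 25% × 1479 = 369.75 kcal.
At 4 kcal/g: 369.75 ÷ 4 = 92.4375 g.

92 g/day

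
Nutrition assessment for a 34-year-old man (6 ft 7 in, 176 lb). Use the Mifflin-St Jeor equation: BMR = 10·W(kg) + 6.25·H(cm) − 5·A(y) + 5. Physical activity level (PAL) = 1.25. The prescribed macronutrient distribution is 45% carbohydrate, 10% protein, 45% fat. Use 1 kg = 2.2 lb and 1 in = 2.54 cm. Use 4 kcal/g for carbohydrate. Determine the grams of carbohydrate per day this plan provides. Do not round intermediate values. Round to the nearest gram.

Convert to metric: weight = 176 ÷ 2.2 = 80 kg; height = (6×12 + 7) × 2.54 = 79 × 2.54 = 200.66 cm.
Mifflin-St Jeor (male): BMR = 10(80) + 6.25(200.66) − 5(34) + 5 = 800 + 1254.125 − 170 + 5 = 1889.125 kcal/day.
TEE = 1889.125 × 1.25 = 2361.4063 kcal/day.
Carbohydrate energy = 45% × 2361.4063 = 1062.6328 kcal.
Carbohydrate = 1062.6328 ÷ 4 kcal/g = 265.6582 g.

266 g/day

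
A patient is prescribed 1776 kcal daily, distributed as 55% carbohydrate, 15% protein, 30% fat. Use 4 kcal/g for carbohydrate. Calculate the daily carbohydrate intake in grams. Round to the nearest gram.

Carbohydrate energy = 55% × 1776 = 976.8 kcal.
At 4 kcal/g: 976.8 ÷ 4 = 244.2 g.

244 g/day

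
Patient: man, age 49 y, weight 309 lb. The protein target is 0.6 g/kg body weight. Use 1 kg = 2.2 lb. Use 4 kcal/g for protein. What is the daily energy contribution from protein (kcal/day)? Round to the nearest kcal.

Weight in kg = 309 ÷ 2.2 = 140.4545 kg.
Protein = 0.6 g/kg × 140.4545 kg = 84.2727 g/day.
Protein energy = 84.2727 g × 4 kcal/g = 337.0909 kcal/day.

337 kcal/day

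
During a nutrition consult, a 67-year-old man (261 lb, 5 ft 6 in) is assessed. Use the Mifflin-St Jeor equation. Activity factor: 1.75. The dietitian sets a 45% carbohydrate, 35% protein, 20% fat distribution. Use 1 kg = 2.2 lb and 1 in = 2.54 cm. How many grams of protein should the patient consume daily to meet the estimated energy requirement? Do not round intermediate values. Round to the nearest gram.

292 g/day

Convert to metric: weight = 261 ÷ 2.2 = 118.6364 kg; height = (5×12 + 6) × 2.54 = 66 × 2.54 = 167.64 cm.
Mifflin-St Jeor (male): BMR = 10(118.6364) + 6.25(167.64) − 5(67) + 5 = 1186.3636 + 1047.75 − 335 + 5 = 1904.1136 kcal/day.
TEE = 1904.1136 × 1.75 = 3332.1989 kcal/day.
Protein energy = 35% × 3332.1989 = 1166.2696 kcal.
Protein = 1166.2696 ÷ 4 kcal/g = 291.5674 g.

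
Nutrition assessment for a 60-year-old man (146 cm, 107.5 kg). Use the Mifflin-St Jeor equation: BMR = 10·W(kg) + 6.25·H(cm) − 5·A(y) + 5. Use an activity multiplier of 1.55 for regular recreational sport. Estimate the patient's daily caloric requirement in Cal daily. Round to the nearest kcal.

Mifflin-St Jeor (male): BMR = 10(107.5) + 6.25(146) − 5(60) + 5 = 1075 + 912.5 − 300 + 5 = 1692.5 kcal/day.
TEE = BMR × activity factor = 1692.5 × 1.55 = 2623.375 kcal/day.

2623 Cal daily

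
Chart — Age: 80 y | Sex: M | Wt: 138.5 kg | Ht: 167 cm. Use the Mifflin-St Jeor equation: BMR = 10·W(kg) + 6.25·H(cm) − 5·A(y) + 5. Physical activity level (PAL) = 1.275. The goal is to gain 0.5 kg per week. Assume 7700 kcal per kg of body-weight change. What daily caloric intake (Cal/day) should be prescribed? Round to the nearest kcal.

Mifflin-St Jeor (male): BMR = 10(138.5) + 6.25(167) − 5(80) + 5 = 1385 + 1043.75 − 400 + 5 = 2033.75 kcal/day.
TEE = 2033.75 × 1.275 = 2593.0313 kcal/day.
Required daily surplus = 0.5 × 7700 ÷ 7 = 550 kcal/day.
Target intake = 2593.0313 + 550 = 3143.0313 kcal/day.

3143 Cal/day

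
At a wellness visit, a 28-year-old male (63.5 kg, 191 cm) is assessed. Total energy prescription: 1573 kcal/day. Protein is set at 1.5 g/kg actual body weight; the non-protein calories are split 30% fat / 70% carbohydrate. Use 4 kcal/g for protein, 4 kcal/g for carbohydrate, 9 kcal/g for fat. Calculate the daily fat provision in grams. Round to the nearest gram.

Protein = 1.5 × 63.5 = 95.25 g → 95.25 × 4 = 381 kcal.
Non-protein calories = 1573 − 381 = 1192 kcal.
Fat: 30% × 1192 = 357.6 kcal; carbohydrate: 834.4 kcal.
Fat: 357.6 kcal ÷ 9 kcal/g = 39.7333 g.

40 g/day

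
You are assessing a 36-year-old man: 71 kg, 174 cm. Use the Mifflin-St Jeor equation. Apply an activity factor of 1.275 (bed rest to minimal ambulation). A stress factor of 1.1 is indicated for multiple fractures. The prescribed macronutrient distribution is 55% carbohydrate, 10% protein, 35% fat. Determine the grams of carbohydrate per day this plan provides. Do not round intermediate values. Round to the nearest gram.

313 g/day

Mifflin-St Jeor (male): BMR = 10(71) + 6.25(174) − 5(36) + 5 = 710 + 1087.5 − 180 + 5 = 1622.5 kcal/day.
TEE = 1622.5 × 1.275 = 2068.6875 kcal/day.
With stress factor 1.1: 2068.6875 × 1.1 = 2275.5563 kcal/day.
Carbohydrate energy = 55% × 2275.5563 = 1251.5559 kcal.
Carbohydrate = 1251.5559 ÷ 4 kcal/g = 312.889 g.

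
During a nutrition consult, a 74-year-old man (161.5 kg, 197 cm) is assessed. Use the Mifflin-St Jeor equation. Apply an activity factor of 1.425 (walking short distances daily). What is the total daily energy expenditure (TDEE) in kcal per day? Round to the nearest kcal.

Mifflin-St Jeor (male): BMR = 10(161.5) + 6.25(197) − 5(74) + 5 = 1615 + 1231.25 − 370 + 5 = 2481.25 kcal/day.
TEE = BMR × activity factor = 2481.25 × 1.425 = 3535.7813 kcal/day.

3536 kcal per day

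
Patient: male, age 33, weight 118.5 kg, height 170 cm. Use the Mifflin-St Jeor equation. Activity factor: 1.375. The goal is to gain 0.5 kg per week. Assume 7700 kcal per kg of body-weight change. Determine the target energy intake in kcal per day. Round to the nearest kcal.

Mifflin-St Jeor (male): BMR = 10(118.5) + 6.25(170) − 5(33) + 5 = 1185 + 1062.5 − 165 + 5 = 2087.5 kcal/day.
TEE = 2087.5 × 1.375 = 2870.3125 kcal/day.
Required daily surplus = 0.5 × 7700 ÷ 7 = 550 kcal/day.
Target intake = 2870.3125 + 550 = 3420.3125 kcal/day.

3420 kcal per day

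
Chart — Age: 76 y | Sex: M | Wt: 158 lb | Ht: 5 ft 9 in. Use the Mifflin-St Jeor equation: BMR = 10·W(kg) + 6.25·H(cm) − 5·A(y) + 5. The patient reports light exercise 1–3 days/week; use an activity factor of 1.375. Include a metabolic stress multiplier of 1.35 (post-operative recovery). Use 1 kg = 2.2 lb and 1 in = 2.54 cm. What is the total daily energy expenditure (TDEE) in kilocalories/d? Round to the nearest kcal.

Convert to metric: weight = 158 ÷ 2.2 = 71.8182 kg; height = (5×12 + 9) × 2.54 = 69 × 2.54 = 175.26 cm.
Mifflin-St Jeor (male): BMR = 10(71.8182) + 6.25(175.26) − 5(76) + 5 = 718.1818 + 1095.375 − 380 + 5 = 1438.5568 kcal/day.
TEE = BMR × activity factor = 1438.5568 × 1.375 = 1978.0156 kcal/day.
Apply stress factor: 1978.0156 × 1.35 = 2670.3211 kcal/day.

2670 kilocalories/d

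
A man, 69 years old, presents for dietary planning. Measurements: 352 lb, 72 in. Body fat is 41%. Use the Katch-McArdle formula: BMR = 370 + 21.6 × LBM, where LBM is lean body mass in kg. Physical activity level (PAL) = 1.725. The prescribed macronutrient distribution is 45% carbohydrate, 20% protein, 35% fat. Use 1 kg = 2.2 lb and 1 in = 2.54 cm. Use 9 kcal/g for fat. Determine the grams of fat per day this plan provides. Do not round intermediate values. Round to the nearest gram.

162 g/day

Convert to metric: weight = 352 ÷ 2.2 = 160 kg; height = 72 × 2.54 = 182.88 cm.
LBM = 160 × (1 − 0.41) = 94.4 kg. Katch-McArdle: BMR = 370 + 21.6 × 94.4 = 2409.04 kcal/day.
TEE = 2409.04 × 1.725 = 4155.594 kcal/day.
Fat energy = 35% × 4155.594 = 1454.4579 kcal.
Fat = 1454.4579 ÷ 9 kcal/g = 161.6064 g.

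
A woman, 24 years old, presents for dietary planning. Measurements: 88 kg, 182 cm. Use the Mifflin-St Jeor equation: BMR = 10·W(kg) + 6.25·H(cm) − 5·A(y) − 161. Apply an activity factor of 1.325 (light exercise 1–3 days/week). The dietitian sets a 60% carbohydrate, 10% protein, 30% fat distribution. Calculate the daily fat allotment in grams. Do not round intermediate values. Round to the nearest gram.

Mifflin-St Jeor (female): BMR = 10(88) + 6.25(182) − 5(24) − 161 = 880 + 1137.5 − 120 − 161 = 1736.5 kcal/day.
TEE = 1736.5 × 1.325 = 2300.8625 kcal/day.
Fat energy = 30% × 2300.8625 = 690.2588 kcal.
Fat = 690.2588 ÷ 9 kcal/g = 76.6954 g.

77 g/day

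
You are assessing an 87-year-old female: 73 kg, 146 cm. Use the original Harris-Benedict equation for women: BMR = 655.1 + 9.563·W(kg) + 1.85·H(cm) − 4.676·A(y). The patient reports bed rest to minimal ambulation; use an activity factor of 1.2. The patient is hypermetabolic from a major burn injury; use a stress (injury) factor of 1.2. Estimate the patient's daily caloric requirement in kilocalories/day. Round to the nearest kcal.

1752 kilocalories/day

Harris-Benedict: BMR = 655.1 + 9.563(73) + 1.85(146) − 4.676(87) = 1216.487 kcal/day.
TEE = BMR × activity factor = 1216.487 × 1.2 = 1459.7844 kcal/day.
Apply stress factor: 1459.7844 × 1.2 = 1751.7413 kcal/day.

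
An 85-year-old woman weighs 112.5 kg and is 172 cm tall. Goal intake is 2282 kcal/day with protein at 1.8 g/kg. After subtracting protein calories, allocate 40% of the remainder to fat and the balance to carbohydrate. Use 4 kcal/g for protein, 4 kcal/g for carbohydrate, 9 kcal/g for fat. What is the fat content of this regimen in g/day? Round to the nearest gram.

65 g/day

Protein = 1.8 × 112.5 = 202.5 g → 202.5 × 4 = 810 kcal.
Non-protein calories = 2282 − 810 = 1472 kcal.
Fat: 40% × 1472 = 588.8 kcal; carbohydrate: 883.2 kcal.
Fat: 588.8 kcal ÷ 9 kcal/g = 65.4222 g.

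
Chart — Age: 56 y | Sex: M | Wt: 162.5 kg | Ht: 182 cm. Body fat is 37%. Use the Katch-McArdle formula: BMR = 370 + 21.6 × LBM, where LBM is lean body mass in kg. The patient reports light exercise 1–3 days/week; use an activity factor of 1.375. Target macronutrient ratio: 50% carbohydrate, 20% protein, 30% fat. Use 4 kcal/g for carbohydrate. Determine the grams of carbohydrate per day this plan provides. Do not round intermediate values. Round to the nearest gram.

LBM = 162.5 × (1 − 0.37) = 102.375 kg. Katch-McArdle: BMR = 370 + 21.6 × 102.375 = 2581.3 kcal/day.
TEE = 2581.3 × 1.375 = 3549.2875 kcal/day.
Carbohydrate energy = 50% × 3549.2875 = 1774.6438 kcal.
Carbohydrate = 1774.6438 ÷ 4 kcal/g = 443.6609 g.

444 g/day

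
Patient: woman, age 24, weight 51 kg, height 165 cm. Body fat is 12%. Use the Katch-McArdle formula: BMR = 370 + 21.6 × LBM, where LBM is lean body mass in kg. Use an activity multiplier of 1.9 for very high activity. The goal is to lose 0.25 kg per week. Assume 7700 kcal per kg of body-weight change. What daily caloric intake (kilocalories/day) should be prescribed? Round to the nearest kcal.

LBM = 51 × (1 − 0.12) = 44.88 kg. Katch-McArdle: BMR = 370 + 21.6 × 44.88 = 1339.408 kcal/day.
TEE = 1339.408 × 1.9 = 2544.8752 kcal/day.
Required daily deficit = 0.25 × 7700 ÷ 7 = 275 kcal/day.
Target intake = 2544.8752 − 275 = 2269.8752 kcal/day.

2270 kilocalories/day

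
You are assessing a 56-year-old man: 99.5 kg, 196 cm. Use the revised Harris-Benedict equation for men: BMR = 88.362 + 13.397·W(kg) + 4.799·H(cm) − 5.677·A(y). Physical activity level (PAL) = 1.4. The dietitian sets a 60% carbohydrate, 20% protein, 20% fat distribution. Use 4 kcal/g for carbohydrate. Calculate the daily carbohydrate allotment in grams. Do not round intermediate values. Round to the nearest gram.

Harris-Benedict: BMR = 88.362 + 13.397(99.5) + 4.799(196) − 5.677(56) = 2044.0555 kcal/day.
TEE = 2044.0555 × 1.4 = 2861.6777 kcal/day.
Carbohydrate energy = 60% × 2861.6777 = 1717.0066 kcal.
Carbohydrate = 1717.0066 ÷ 4 kcal/g = 429.2517 g.

429 g/day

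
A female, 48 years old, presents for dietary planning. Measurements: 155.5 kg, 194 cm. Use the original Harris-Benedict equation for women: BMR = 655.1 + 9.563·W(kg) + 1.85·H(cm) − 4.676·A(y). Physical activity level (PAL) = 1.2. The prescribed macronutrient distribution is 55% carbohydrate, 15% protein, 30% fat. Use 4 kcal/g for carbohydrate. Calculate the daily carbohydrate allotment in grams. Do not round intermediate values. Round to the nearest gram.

376 g/day

Harris-Benedict: BMR = 655.1 + 9.563(155.5) + 1.85(194) − 4.676(48) = 2276.5985 kcal/day.
TEE = 2276.5985 × 1.2 = 2731.9182 kcal/day.
Carbohydrate energy = 55% × 2731.9182 = 1502.555 kcal.
Carbohydrate = 1502.555 ÷ 4 kcal/g = 375.6388 g.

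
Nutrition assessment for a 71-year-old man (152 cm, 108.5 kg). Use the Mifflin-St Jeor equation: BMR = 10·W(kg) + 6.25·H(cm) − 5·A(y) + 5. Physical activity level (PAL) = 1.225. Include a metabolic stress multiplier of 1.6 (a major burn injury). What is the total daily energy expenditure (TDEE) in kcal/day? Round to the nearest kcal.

3303 kcal/day

Mifflin-St Jeor (male): BMR = 10(108.5) + 6.25(152) − 5(71) + 5 = 1085 + 950 − 355 + 5 = 1685 kcal/day.
TEE = BMR × activity factor = 1685 × 1.225 = 2064.125 kcal/day.
Apply stress factor: 2064.125 × 1.6 = 3302.6 kcal/day.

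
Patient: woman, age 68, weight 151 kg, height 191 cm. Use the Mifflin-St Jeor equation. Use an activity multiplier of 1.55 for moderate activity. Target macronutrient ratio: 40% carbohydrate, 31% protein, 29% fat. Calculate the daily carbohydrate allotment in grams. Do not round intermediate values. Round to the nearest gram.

Mifflin-St Jeor (female): BMR = 10(151) + 6.25(191) − 5(68) − 161 = 1510 + 1193.75 − 340 − 161 = 2202.75 kcal/day.
TEE = 2202.75 × 1.55 = 3414.2625 kcal/day.
Carbohydrate energy = 40% × 3414.2625 = 1365.705 kcal.
Carbohydrate = 1365.705 ÷ 4 kcal/g = 341.4263 g.

341 g/day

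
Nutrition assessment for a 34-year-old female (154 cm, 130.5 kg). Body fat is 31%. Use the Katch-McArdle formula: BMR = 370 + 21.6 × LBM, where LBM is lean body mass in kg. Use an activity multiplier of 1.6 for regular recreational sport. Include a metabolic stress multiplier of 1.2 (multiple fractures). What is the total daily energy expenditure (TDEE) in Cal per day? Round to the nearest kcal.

4445 Cal per day

LBM = 130.5 × (1 − 0.31) = 90.045 kg. Katch-McArdle: BMR = 370 + 21.6 × 90.045 = 2314.972 kcal/day.
TEE = BMR × activity factor = 2314.972 × 1.6 = 3703.9552 kcal/day.
Apply stress factor: 3703.9552 × 1.2 = 4444.7462 kcal/day.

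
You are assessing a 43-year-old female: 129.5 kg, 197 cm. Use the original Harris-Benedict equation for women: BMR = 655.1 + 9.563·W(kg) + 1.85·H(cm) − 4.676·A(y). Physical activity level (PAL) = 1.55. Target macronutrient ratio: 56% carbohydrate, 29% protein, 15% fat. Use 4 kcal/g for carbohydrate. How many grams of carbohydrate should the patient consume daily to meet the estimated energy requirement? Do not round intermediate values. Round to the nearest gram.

446 g/day

Harris-Benedict: BMR = 655.1 + 9.563(129.5) + 1.85(197) − 4.676(43) = 2056.8905 kcal/day.
TEE = 2056.8905 × 1.55 = 3188.1803 kcal/day.
Carbohydrate energy = 56% × 3188.1803 = 1785.381 kcal.
Carbohydrate = 1785.381 ÷ 4 kcal/g = 446.3452 g.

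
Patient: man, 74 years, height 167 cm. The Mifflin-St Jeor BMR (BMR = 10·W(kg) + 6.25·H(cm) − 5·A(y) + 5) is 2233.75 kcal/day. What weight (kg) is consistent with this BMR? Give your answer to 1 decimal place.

155.5 kg

2233.75 = 10·W + 6.25(167) − 5(74) + 5
10·W = 2233.75 − 678.75 = 1555, so W = 155.5 kg.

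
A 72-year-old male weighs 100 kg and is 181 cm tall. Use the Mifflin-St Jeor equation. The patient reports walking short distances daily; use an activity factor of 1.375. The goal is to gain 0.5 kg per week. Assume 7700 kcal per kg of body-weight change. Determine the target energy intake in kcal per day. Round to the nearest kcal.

Mifflin-St Jeor (male): BMR = 10(100) + 6.25(181) − 5(72) + 5 = 1000 + 1131.25 − 360 + 5 = 1776.25 kcal/day.
TEE = 1776.25 × 1.375 = 2442.3438 kcal/day.
Required daily surplus = 0.5 × 7700 ÷ 7 = 550 kcal/day.
Target intake = 2442.3438 + 550 = 2992.3438 kcal/day.

2992 kcal per day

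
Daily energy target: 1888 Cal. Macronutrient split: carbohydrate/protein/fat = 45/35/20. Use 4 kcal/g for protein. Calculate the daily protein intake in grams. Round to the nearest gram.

165 g/day

Protein energy = 35% × 1888 = 660.8 kcal.
At 4 kcal/g: 660.8 ÷ 4 = 165.2 g.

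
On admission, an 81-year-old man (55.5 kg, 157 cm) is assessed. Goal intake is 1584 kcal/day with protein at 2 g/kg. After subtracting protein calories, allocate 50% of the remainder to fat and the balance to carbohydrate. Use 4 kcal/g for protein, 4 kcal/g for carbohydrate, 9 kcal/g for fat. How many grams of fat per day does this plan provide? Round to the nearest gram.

63 g/day

Protein = 2 × 55.5 = 111 g → 111 × 4 = 444 kcal.
Non-protein calories = 1584 − 444 = 1140 kcal.
Fat: 50% × 1140 = 570 kcal; carbohydrate: 570 kcal.
Fat: 570 kcal ÷ 9 kcal/g = 63.3333 g.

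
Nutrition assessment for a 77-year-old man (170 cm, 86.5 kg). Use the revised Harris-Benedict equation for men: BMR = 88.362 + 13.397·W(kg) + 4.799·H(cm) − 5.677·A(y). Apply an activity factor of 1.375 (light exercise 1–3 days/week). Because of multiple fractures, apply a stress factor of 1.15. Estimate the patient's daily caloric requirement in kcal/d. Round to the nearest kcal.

2571 kcal/d

Harris-Benedict: BMR = 88.362 + 13.397(86.5) + 4.799(170) − 5.677(77) = 1625.9035 kcal/day.
TEE = BMR × activity factor = 1625.9035 × 1.375 = 2235.6173 kcal/day.
Apply stress factor: 2235.6173 × 1.15 = 2570.9599 kcal/day.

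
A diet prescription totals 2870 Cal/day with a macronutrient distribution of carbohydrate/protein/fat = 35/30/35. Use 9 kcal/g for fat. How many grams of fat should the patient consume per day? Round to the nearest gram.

Fat energy = 35% × 2870 = 1004.5 kcal.
At 9 kcal/g: 1004.5 ÷ 9 = 111.6111 g.

112 g/day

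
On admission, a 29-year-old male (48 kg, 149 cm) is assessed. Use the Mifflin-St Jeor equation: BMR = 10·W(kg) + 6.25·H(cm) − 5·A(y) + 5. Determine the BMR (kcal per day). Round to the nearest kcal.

Mifflin-St Jeor (male): BMR = 10(48) + 6.25(149) − 5(29) + 5 = 480 + 931.25 − 145 + 5 = 1271.25 kcal/day.

1271 kcal per day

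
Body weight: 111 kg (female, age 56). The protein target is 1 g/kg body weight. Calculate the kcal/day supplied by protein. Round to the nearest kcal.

444 kcal/day

Protein = 1 g/kg × 111 kg = 111 g/day.
Protein energy = 111 g × 4 kcal/g = 444 kcal/day.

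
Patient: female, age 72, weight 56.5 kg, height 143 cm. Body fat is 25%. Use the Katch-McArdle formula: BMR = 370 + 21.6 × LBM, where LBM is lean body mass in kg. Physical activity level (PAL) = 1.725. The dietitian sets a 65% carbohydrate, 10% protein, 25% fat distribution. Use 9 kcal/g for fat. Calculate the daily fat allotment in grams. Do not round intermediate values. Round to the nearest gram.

62 g/day

LBM = 56.5 × (1 − 0.25) = 42.375 kg. Katch-McArdle: BMR = 370 + 21.6 × 42.375 = 1285.3 kcal/day.
TEE = 1285.3 × 1.725 = 2217.1425 kcal/day.
Fat energy = 25% × 2217.1425 = 554.2856 kcal.
Fat = 554.2856 ÷ 9 kcal/g = 61.5873 g.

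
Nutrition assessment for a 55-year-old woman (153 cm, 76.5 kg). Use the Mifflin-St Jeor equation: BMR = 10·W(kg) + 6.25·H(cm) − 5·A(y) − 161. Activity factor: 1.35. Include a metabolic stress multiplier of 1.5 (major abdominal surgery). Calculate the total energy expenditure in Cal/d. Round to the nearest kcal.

Mifflin-St Jeor (female): BMR = 10(76.5) + 6.25(153) − 5(55) − 161 = 765 + 956.25 − 275 − 161 = 1285.25 kcal/day.
TEE = BMR × activity factor = 1285.25 × 1.35 = 1735.0875 kcal/day.
Apply stress factor: 1735.0875 × 1.5 = 2602.6313 kcal/day.

2603 Cal/d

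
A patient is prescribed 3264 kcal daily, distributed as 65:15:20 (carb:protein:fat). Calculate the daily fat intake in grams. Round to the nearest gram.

73 g/day

Fat energy = 20% × 3264 = 652.8 kcal.
At 9 kcal/g: 652.8 ÷ 9 = 72.5333 g.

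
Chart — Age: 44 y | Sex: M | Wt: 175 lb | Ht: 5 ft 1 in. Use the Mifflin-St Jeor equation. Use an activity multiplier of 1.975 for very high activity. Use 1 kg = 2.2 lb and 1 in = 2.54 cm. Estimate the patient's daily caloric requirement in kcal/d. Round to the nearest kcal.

3059 kcal/d

Convert to metric: weight = 175 ÷ 2.2 = 79.5455 kg; height = (5×12 + 1) × 2.54 = 61 × 2.54 = 154.94 cm.
Mifflin-St Jeor (male): BMR = 10(79.5455) + 6.25(154.94) − 5(44) + 5 = 795.4545 + 968.375 − 220 + 5 = 1548.8295 kcal/day.
TEE = BMR × activity factor = 1548.8295 × 1.975 = 3058.9384 kcal/day.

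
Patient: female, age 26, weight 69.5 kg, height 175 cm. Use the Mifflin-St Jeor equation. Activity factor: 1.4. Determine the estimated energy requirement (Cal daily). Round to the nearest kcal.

2097 Cal daily

Mifflin-St Jeor (female): BMR = 10(69.5) + 6.25(175) − 5(26) − 161 = 695 + 1093.75 − 130 − 161 = 1497.75 kcal/day.
TEE = BMR × activity factor = 1497.75 × 1.4 = 2096.85 kcal/day.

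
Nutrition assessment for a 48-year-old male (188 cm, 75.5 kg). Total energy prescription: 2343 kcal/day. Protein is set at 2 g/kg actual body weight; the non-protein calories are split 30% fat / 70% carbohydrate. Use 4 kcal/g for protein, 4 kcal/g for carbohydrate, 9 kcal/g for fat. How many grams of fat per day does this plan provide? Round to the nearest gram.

Protein = 2 × 75.5 = 151 g → 151 × 4 = 604 kcal.
Non-protein calories = 2343 − 604 = 1739 kcal.
Fat: 30% × 1739 = 521.7 kcal; carbohydrate: 1217.3 kcal.
Fat: 521.7 kcal ÷ 9 kcal/g = 57.9667 g.

58 g/day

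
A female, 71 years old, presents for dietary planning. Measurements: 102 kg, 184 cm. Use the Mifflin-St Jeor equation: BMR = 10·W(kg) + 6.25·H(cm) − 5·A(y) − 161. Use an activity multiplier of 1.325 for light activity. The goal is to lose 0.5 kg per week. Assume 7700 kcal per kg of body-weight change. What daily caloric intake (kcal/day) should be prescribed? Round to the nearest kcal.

1642 kcal/day

Mifflin-St Jeor (female): BMR = 10(102) + 6.25(184) − 5(71) − 161 = 1020 + 1150 − 355 − 161 = 1654 kcal/day.
TEE = 1654 × 1.325 = 2191.55 kcal/day.
Required daily deficit = 0.5 × 7700 ÷ 7 = 550 kcal/day.
Target intake = 2191.55 − 550 = 1641.55 kcal/day.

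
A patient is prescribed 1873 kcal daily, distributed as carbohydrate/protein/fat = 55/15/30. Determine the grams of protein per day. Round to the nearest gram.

70 g/day

Protein energy = 15% × 1873 = 280.95 kcal.
At 4 kcal/g: 280.95 ÷ 4 = 70.2375 g.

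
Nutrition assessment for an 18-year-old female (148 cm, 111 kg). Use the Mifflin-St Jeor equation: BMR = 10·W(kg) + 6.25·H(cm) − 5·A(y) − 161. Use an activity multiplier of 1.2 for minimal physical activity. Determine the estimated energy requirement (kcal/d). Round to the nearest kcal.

2141 kcal/d

Mifflin-St Jeor (female): BMR = 10(111) + 6.25(148) − 5(18) − 161 = 1110 + 925 − 90 − 161 = 1784 kcal/day.
TEE = BMR × activity factor = 1784 × 1.2 = 2140.8 kcal/day.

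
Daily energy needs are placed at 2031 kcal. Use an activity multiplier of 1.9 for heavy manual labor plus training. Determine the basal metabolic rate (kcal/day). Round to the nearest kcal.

BMR = TEE ÷ activity factor = 2031 ÷ 1.9 = 1068.9474 kcal/day.

1069 kcal/day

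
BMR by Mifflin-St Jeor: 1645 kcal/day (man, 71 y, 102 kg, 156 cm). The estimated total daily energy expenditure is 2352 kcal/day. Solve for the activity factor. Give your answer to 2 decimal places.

Activity factor = TEE ÷ BMR = 2352 ÷ 1645 = 1.43.

1.43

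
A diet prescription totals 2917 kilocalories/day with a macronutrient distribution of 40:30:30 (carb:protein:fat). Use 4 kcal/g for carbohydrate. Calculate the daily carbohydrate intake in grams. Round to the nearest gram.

292 g/day

Carbohydrate energy = 40% × 2917 = 1166.8 kcal.
At 4 kcal/g: 1166.8 ÷ 4 = 291.7 g.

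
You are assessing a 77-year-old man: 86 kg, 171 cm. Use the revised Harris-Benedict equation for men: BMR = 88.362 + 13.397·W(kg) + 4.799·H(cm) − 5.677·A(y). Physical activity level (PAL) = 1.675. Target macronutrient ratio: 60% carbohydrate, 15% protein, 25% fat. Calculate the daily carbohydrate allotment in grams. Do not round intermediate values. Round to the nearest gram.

Harris-Benedict: BMR = 88.362 + 13.397(86) + 4.799(171) − 5.677(77) = 1624.004 kcal/day.
TEE = 1624.004 × 1.675 = 2720.2067 kcal/day.
Carbohydrate energy = 60% × 2720.2067 = 1632.124 kcal.
Carbohydrate = 1632.124 ÷ 4 kcal/g = 408.031 g.

408 g/day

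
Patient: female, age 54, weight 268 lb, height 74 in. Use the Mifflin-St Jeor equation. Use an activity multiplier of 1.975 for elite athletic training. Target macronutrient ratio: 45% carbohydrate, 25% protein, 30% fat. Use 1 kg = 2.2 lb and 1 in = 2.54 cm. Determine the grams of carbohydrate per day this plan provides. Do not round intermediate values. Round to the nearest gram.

Convert to metric: weight = 268 ÷ 2.2 = 121.8182 kg; height = 74 × 2.54 = 187.96 cm.
Mifflin-St Jeor (female): BMR = 10(121.8182) + 6.25(187.96) − 5(54) − 161 = 1218.1818 + 1174.75 − 270 − 161 = 1961.9318 kcal/day.
TEE = 1961.9318 × 1.975 = 3874.8153 kcal/day.
Carbohydrate energy = 45% × 3874.8153 = 1743.6669 kcal.
Carbohydrate = 1743.6669 ÷ 4 kcal/g = 435.9167 g.

436 g/day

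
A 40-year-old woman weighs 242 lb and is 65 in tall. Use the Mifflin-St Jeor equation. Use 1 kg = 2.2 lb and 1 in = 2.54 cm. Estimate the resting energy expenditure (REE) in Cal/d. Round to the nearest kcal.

Convert to metric: weight = 242 ÷ 2.2 = 110 kg; height = 65 × 2.54 = 165.1 cm.
Mifflin-St Jeor (female): BMR = 10(110) + 6.25(165.1) − 5(40) − 161 = 1100 + 1031.875 − 200 − 161 = 1770.875 kcal/day.

1771 Cal/d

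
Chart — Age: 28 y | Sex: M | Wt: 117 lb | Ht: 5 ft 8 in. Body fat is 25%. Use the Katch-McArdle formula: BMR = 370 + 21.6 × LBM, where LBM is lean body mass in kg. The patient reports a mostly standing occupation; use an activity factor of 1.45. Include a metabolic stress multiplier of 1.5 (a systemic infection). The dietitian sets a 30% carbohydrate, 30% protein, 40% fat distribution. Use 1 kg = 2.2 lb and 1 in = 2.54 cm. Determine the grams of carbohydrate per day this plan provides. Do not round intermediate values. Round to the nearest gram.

201 g/day

Convert to metric: weight = 117 ÷ 2.2 = 53.1818 kg; height = (5×12 + 8) × 2.54 = 68 × 2.54 = 172.72 cm.
LBM = 53.1818 × (1 − 0.25) = 39.8864 kg. Katch-McArdle: BMR = 370 + 21.6 × 39.8864 = 1231.5455 kcal/day.
TEE = 1231.5455 × 1.45 = 1785.7409 kcal/day.
With stress factor 1.5: 1785.7409 × 1.5 = 2678.6114 kcal/day.
Carbohydrate energy = 30% × 2678.6114 = 803.5834 kcal.
Carbohydrate = 803.5834 ÷ 4 kcal/g = 200.8959 g.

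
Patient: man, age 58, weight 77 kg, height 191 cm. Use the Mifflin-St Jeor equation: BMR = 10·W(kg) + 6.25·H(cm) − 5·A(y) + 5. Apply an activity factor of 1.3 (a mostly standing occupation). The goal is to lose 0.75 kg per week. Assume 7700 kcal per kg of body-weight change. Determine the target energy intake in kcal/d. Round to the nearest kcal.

1357 kcal/d

Mifflin-St Jeor (male): BMR = 10(77) + 6.25(191) − 5(58) + 5 = 770 + 1193.75 − 290 + 5 = 1678.75 kcal/day.
TEE = 1678.75 × 1.3 = 2182.375 kcal/day.
Required daily deficit = 0.75 × 7700 ÷ 7 = 825 kcal/day.
Target intake = 2182.375 − 825 = 1357.375 kcal/day.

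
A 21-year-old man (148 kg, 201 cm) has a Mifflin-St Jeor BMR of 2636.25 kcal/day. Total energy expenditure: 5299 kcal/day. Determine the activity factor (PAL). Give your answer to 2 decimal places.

2.01

Activity factor = TEE ÷ BMR = 5299 ÷ 2636.25 = 2.01.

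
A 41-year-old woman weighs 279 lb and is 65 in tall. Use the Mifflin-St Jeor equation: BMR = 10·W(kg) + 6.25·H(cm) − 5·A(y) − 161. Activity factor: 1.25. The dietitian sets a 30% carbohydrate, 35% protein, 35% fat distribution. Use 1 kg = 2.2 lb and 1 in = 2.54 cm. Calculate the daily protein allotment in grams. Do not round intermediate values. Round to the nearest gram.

Convert to metric: weight = 279 ÷ 2.2 = 126.8182 kg; height = 65 × 2.54 = 165.1 cm.
Mifflin-St Jeor (female): BMR = 10(126.8182) + 6.25(165.1) − 5(41) − 161 = 1268.1818 + 1031.875 − 205 − 161 = 1934.0568 kcal/day.
TEE = 1934.0568 × 1.25 = 2417.571 kcal/day.
Protein energy = 35% × 2417.571 = 846.1499 kcal.
Protein = 846.1499 ÷ 4 kcal/g = 211.5375 g.

212 g/day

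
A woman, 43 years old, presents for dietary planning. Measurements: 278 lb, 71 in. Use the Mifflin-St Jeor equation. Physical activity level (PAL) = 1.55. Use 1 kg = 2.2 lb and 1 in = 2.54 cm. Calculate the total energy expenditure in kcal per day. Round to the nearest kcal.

Convert to metric: weight = 278 ÷ 2.2 = 126.3636 kg; height = 71 × 2.54 = 180.34 cm.
Mifflin-St Jeor (female): BMR = 10(126.3636) + 6.25(180.34) − 5(43) − 161 = 1263.6364 + 1127.125 − 215 − 161 = 2014.7614 kcal/day.
TEE = BMR × activity factor = 2014.7614 × 1.55 = 3122.8801 kcal/day.

3123 kcal per day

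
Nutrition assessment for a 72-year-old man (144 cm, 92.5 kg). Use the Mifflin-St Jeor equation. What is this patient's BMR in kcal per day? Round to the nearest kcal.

1470 kcal per day

Mifflin-St Jeor (male): BMR = 10(92.5) + 6.25(144) − 5(72) + 5 = 925 + 900 − 360 + 5 = 1470 kcal/day.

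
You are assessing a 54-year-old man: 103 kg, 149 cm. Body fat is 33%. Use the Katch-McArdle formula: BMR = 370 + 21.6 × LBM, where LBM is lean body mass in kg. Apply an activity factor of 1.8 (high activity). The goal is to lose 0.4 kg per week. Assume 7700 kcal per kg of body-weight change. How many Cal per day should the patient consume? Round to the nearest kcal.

2909 Cal per day

LBM = 103 × (1 − 0.33) = 69.01 kg. Katch-McArdle: BMR = 370 + 21.6 × 69.01 = 1860.616 kcal/day.
TEE = 1860.616 × 1.8 = 3349.1088 kcal/day.
Required daily deficit = 0.4 × 7700 ÷ 7 = 440 kcal/day.
Target intake = 3349.1088 − 440 = 2909.1088 kcal/day.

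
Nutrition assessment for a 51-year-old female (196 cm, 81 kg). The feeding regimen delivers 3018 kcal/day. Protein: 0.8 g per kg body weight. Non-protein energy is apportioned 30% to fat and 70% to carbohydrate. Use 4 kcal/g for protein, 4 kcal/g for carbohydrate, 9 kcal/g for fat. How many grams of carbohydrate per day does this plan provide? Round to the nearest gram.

483 g/day

Protein = 0.8 × 81 = 64.8 g → 64.8 × 4 = 259.2 kcal.
Non-protein calories = 3018 − 259.2 = 2758.8 kcal.
Fat: 30% × 2758.8 = 827.64 kcal; carbohydrate: 1931.16 kcal.
Carbohydrate: 1931.16 kcal ÷ 4 kcal/g = 482.79 g.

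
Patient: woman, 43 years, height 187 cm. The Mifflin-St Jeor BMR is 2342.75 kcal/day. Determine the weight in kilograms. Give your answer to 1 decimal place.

2342.75 = 10·W + 6.25(187) − 5(43) − 161
10·W = 2342.75 − 792.75 = 1550, so W = 155 kg.

155.0 kg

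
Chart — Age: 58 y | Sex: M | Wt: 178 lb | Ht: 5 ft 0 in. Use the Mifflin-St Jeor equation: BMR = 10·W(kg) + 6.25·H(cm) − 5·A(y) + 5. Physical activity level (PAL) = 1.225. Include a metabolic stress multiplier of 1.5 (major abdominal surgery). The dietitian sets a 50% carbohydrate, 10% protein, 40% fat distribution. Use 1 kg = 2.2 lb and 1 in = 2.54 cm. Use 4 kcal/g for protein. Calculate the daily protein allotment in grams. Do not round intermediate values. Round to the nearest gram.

Convert to metric: weight = 178 ÷ 2.2 = 80.9091 kg; height = (5×12 + 0) × 2.54 = 60 × 2.54 = 152.4 cm.
Mifflin-St Jeor (male): BMR = 10(80.9091) + 6.25(152.4) − 5(58) + 5 = 809.0909 + 952.5 − 290 + 5 = 1476.5909 kcal/day.
TEE = 1476.5909 × 1.225 = 1808.8239 kcal/day.
With stress factor 1.5: 1808.8239 × 1.5 = 2713.2358 kcal/day.
Protein energy = 10% × 2713.2358 = 271.3236 kcal.
Protein = 271.3236 ÷ 4 kcal/g = 67.8309 g.

68 g/day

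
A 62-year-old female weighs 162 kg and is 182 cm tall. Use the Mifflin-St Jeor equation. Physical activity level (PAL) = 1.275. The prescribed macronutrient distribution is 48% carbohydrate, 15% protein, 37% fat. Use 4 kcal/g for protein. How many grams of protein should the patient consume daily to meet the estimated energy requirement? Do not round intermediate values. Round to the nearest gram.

Mifflin-St Jeor (female): BMR = 10(162) + 6.25(182) − 5(62) − 161 = 1620 + 1137.5 − 310 − 161 = 2286.5 kcal/day.
TEE = 2286.5 × 1.275 = 2915.2875 kcal/day.
Protein energy = 15% × 2915.2875 = 437.2931 kcal.
Protein = 437.2931 ÷ 4 kcal/g = 109.3233 g.

109 g/day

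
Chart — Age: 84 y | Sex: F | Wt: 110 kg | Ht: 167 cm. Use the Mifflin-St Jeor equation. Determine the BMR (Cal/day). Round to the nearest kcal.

Mifflin-St Jeor (female): BMR = 10(110) + 6.25(167) − 5(84) − 161 = 1100 + 1043.75 − 420 − 161 = 1562.75 kcal/day.

1563 Cal/day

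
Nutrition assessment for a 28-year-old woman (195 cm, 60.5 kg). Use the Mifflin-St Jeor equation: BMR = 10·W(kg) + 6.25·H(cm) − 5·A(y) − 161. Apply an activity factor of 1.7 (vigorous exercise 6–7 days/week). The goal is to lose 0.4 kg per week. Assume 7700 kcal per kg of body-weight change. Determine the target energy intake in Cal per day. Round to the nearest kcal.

2149 Cal per day

Mifflin-St Jeor (female): BMR = 10(60.5) + 6.25(195) − 5(28) − 161 = 605 + 1218.75 − 140 − 161 = 1522.75 kcal/day.
TEE = 1522.75 × 1.7 = 2588.675 kcal/day.
Required daily deficit = 0.4 × 7700 ÷ 7 = 440 kcal/day.
Target intake = 2588.675 − 440 = 2148.675 kcal/day.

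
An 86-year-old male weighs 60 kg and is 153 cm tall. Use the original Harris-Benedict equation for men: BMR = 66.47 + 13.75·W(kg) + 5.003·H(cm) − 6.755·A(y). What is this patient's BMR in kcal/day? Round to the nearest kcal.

1076 kcal/day

Harris-Benedict: BMR = 66.47 + 13.75(60) + 5.003(153) − 6.755(86) = 1075.999 kcal/day.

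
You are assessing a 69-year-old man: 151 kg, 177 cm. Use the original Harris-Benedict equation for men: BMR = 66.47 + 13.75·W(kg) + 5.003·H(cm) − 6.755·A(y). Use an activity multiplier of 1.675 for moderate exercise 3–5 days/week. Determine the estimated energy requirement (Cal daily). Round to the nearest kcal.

4292 Cal daily

Harris-Benedict: BMR = 66.47 + 13.75(151) + 5.003(177) − 6.755(69) = 2562.156 kcal/day.
TEE = BMR × activity factor = 2562.156 × 1.675 = 4291.6113 kcal/day.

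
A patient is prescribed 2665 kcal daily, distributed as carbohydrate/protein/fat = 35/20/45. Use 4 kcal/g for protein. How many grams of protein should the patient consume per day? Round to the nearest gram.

133 g/day

Protein energy = 20% × 2665 = 533 kcal.
At 4 kcal/g: 533 ÷ 4 = 133.25 g.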